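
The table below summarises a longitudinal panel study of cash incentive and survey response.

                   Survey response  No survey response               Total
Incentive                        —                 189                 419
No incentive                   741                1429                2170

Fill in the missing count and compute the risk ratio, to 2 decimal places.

1.61

The missing cell is in the exposed row: 419 − 189 = 230.
So a = 230, b = 189, c = 741, d = 1429.
RR = [a/(a+b)] / [c/(c+d)] = (230/419) / (741/2170) = 0.54893/0.34147 = 1.60752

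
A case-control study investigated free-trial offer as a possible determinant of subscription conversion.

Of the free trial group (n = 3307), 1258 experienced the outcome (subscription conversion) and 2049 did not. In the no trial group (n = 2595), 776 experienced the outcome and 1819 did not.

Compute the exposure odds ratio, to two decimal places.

From the description: a = 1258, b = 2049, c = 776, d = 1819.
OR = (a·d)/(b·c) = (1258 × 1819) / (2049 × 776) = 2288302 / 1590024 = 1.43916
The odds of subscription conversion are about 1.44 times as high in the free trial group.

1.44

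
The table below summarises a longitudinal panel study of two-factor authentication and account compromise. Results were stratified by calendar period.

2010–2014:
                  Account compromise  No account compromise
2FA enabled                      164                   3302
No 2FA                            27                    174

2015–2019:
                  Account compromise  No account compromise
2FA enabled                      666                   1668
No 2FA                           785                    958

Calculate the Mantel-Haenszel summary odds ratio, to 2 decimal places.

0.48

OR_MH = Σ(aᵢdᵢ/nᵢ) / Σ(bᵢcᵢ/nᵢ), where nᵢ is the stratum total.
Stratum 1 (2010–2014): n = 3667; a·d/n = 164·174/3667 = 7.7818; b·c/n = 3302·27/3667 = 24.3125
Stratum 2 (2015–2019): n = 4077; a·d/n = 666·958/4077 = 156.4945; b·c/n = 1668·785/4077 = 321.1626
OR_MH = (7.7818 + 156.4945) / (24.3125 + 321.1626) = 164.2763 / 345.4751 = 0.47551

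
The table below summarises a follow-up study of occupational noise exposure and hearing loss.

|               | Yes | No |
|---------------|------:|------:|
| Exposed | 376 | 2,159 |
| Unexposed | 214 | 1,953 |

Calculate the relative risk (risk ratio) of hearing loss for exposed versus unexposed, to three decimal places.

1.502

Cells: a = 376, b = 2159, c = 214, d = 1953.
Risk in exposed = 376/2535 = 0.14832; risk in unexposed = 214/2167 = 0.09875.
RR = 0.14832 / 0.09875 = 1.50195
The risk among the exposed is 1.50 times that among the unexposed.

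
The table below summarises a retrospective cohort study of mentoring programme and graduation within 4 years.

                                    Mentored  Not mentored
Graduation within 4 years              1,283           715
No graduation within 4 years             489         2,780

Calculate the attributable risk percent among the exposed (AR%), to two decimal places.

71.74

Reading the table with exposure as columns: a = 1283 (Mentored, case), b = 489 (Mentored, non-case), c = 715 (Not mentored, case), d = 2780.
Risk in exposed = 1283/1772 = 0.72404; risk in unexposed = 715/3495 = 0.20458.
RR = 0.72404/0.20458 = 3.53919
AR% = (RR − 1)/RR × 100 = (3.53919 − 1)/3.53919 × 100 = 71.7450%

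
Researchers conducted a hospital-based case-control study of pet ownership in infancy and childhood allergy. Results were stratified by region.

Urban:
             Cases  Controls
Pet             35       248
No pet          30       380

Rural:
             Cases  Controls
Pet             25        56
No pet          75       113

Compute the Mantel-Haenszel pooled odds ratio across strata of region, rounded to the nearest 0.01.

OR_MH = Σ(aᵢdᵢ/nᵢ) / Σ(bᵢcᵢ/nᵢ), where nᵢ is the stratum total.
Stratum 1 (Urban): n = 693; a·d/n = 35·380/693 = 19.1919; b·c/n = 248·30/693 = 10.7359
Stratum 2 (Rural): n = 269; a·d/n = 25·113/269 = 10.5019; b·c/n = 56·75/269 = 15.6134
OR_MH = (19.1919 + 10.5019) / (10.7359 + 15.6134) = 29.6938 / 26.3493 = 1.12693

1.13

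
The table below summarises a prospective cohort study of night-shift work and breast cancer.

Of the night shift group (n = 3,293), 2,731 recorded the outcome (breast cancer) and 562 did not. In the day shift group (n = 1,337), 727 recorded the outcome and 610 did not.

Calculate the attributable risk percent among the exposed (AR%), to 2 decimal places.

From the description: a = 2731, b = 562, c = 727, d = 610.
Risk in exposed = 2731/3293 = 0.82933; risk in unexposed = 727/1337 = 0.54375.
RR = 0.82933/0.54375 = 1.52520
AR% = (RR − 1)/RR × 100 = (1.52520 − 1)/1.52520 × 100 = 34.4349%

34.43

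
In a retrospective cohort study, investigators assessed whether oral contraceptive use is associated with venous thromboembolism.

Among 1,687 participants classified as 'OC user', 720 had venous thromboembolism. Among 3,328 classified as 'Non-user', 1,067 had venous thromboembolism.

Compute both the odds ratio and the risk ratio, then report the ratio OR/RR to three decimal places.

1.185

From the description: a = 720, b = 967, c = 1067, d = 2261.
OR = (720·2261)/(967·1067) = 1627920/1031789 = 1.57776
Risk in exposed = 720/1687 = 0.42679; risk in unexposed = 1067/3328 = 0.32061; RR = 1.33118
OR/RR = 1.57776 / 1.33118 = 1.18524
The outcome is not rare, so the OR lies further from 1 than the RR.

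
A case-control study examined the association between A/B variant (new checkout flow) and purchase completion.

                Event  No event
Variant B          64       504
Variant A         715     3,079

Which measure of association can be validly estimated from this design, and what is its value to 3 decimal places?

0.547

Cells: a = 64, b = 504, c = 715, d = 3079.
This is a case-control study: participants were sampled on outcome status, so risks in the source population cannot be estimated directly — relative risk is not valid here. The odds ratio is the appropriate measure.
OR = (a·d)/(b·c) = (64 × 3079) / (504 × 715) = 197056 / 360360 = 0.54683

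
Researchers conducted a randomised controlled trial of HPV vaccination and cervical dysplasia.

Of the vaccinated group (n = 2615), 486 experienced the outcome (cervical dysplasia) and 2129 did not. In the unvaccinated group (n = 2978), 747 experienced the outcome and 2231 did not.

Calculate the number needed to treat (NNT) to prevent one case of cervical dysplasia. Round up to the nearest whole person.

16

Risk in treated group = 486/2615 = 0.18585; risk in control = 747/2978 = 0.25084.
Absolute risk reduction = 0.25084 − 0.18585 = 0.06499
NNT = 1 / ARR = 1 / 0.06499 = 15.387 → round up → 16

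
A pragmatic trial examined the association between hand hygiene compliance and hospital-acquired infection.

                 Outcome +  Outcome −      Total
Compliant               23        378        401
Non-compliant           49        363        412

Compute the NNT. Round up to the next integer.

Risk in treated group = 23/401 = 0.05736; risk in control = 49/412 = 0.11893.
Absolute risk reduction = 0.11893 − 0.05736 = 0.06158
NNT = 1 / ARR = 1 / 0.06158 = 16.240 → round up → 17

17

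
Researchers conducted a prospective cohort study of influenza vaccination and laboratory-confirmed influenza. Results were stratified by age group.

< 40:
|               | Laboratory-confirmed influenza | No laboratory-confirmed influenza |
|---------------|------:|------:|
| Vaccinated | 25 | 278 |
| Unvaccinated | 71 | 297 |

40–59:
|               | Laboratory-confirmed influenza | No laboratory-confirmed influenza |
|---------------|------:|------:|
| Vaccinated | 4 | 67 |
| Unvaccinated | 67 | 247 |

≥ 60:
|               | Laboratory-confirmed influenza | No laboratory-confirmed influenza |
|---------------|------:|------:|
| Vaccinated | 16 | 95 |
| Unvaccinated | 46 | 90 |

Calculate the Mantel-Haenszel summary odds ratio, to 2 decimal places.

OR_MH = Σ(aᵢdᵢ/nᵢ) / Σ(bᵢcᵢ/nᵢ), where nᵢ is the stratum total.
Stratum 1 (< 40): n = 671; a·d/n = 25·297/671 = 11.0656; b·c/n = 278·71/671 = 29.4158
Stratum 2 (40–59): n = 385; a·d/n = 4·247/385 = 2.5662; b·c/n = 67·67/385 = 11.6597
Stratum 3 (≥ 60): n = 247; a·d/n = 16·90/247 = 5.8300; b·c/n = 95·46/247 = 17.6923
OR_MH = (11.0656 + 2.5662 + 5.8300) / (29.4158 + 11.6597 + 17.6923) = 19.4618 / 58.7678 = 0.33116

0.33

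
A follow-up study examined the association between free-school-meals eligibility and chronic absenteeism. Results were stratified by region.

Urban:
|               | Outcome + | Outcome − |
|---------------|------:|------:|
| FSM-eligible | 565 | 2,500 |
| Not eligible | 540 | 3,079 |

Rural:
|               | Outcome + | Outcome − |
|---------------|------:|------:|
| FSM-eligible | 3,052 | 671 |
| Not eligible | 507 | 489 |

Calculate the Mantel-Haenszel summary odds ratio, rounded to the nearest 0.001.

OR_MH = Σ(aᵢdᵢ/nᵢ) / Σ(bᵢcᵢ/nᵢ), where nᵢ is the stratum total.
Stratum 1 (Urban): n = 6684; a·d/n = 565·3079/6684 = 260.2686; b·c/n = 2500·540/6684 = 201.9749
Stratum 2 (Rural): n = 4719; a·d/n = 3052·489/4719 = 316.2594; b·c/n = 671·507/4719 = 72.0909
OR_MH = (260.2686 + 316.2594) / (201.9749 + 72.0909) = 576.5279 / 274.0658 = 2.10361

2.104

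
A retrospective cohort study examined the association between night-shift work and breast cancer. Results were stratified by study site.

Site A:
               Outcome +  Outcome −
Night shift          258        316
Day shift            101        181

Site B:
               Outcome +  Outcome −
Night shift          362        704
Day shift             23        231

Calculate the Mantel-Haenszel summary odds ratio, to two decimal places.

2.38

OR_MH = Σ(aᵢdᵢ/nᵢ) / Σ(bᵢcᵢ/nᵢ), where nᵢ is the stratum total.
Stratum 1 (Site A): n = 856; a·d/n = 258·181/856 = 54.5537; b·c/n = 316·101/856 = 37.2850
Stratum 2 (Site B): n = 1320; a·d/n = 362·231/1320 = 63.3500; b·c/n = 704·23/1320 = 12.2667
OR_MH = (54.5537 + 63.3500) / (37.2850 + 12.2667) = 117.9037 / 49.5517 = 2.37941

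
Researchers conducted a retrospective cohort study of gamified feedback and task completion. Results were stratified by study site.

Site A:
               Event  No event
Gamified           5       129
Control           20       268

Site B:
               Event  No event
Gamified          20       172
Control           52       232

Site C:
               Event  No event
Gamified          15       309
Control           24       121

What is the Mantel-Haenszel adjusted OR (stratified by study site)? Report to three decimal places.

OR_MH = Σ(aᵢdᵢ/nᵢ) / Σ(bᵢcᵢ/nᵢ), where nᵢ is the stratum total.
Stratum 1 (Site A): n = 422; a·d/n = 5·268/422 = 3.1754; b·c/n = 129·20/422 = 6.1137
Stratum 2 (Site B): n = 476; a·d/n = 20·232/476 = 9.7479; b·c/n = 172·52/476 = 18.7899
Stratum 3 (Site C): n = 469; a·d/n = 15·121/469 = 3.8699; b·c/n = 309·24/469 = 15.8124
OR_MH = (3.1754 + 9.7479 + 3.8699) / (6.1137 + 18.7899 + 15.8124) = 16.7932 / 40.7160 = 0.41245

0.412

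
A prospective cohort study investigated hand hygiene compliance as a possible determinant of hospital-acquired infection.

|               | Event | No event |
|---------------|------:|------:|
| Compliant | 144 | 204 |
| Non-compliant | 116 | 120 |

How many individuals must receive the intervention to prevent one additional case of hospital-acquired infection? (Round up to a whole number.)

Risk in treated group = 144/348 = 0.41379; risk in control = 116/236 = 0.49153.
Absolute risk reduction = 0.49153 − 0.41379 = 0.07773
NNT = 1 / ARR = 1 / 0.07773 = 12.865 → round up → 13

13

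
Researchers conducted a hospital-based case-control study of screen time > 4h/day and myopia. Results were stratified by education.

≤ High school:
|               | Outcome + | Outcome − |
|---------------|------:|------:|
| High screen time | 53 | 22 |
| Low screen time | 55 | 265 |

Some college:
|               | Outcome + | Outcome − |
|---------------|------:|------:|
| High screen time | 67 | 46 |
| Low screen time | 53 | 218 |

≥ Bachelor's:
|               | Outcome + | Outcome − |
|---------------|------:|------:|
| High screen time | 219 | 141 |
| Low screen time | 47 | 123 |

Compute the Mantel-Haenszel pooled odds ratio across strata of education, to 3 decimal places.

OR_MH = Σ(aᵢdᵢ/nᵢ) / Σ(bᵢcᵢ/nᵢ), where nᵢ is the stratum total.
Stratum 1 (≤ High school): n = 395; a·d/n = 53·265/395 = 35.5570; b·c/n = 22·55/395 = 3.0633
Stratum 2 (Some college): n = 384; a·d/n = 67·218/384 = 38.0365; b·c/n = 46·53/384 = 6.3490
Stratum 3 (≥ Bachelor's): n = 530; a·d/n = 219·123/530 = 50.8245; b·c/n = 141·47/530 = 12.5038
OR_MH = (35.5570 + 38.0365 + 50.8245) / (3.0633 + 6.3490 + 12.5038) = 124.4179 / 21.9160 = 5.67703

5.677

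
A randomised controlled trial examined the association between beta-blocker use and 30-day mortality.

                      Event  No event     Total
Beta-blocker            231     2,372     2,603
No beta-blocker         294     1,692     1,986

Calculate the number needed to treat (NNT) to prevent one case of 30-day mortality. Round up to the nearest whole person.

Risk in treated group = 231/2603 = 0.08874; risk in control = 294/1986 = 0.14804.
Absolute risk reduction = 0.14804 − 0.08874 = 0.05929
NNT = 1 / ARR = 1 / 0.05929 = 16.866 → round up → 17

17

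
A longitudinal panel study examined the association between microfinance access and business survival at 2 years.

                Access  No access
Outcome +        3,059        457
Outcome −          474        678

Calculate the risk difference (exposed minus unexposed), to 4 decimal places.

Reading the table with exposure as columns: a = 3059 (Access, case), b = 474 (Access, non-case), c = 457 (No access, case), d = 678.
Risk in exposed = 3059/3533 = 0.865836; risk in unexposed = 457/1135 = 0.402643.
Risk difference = 0.865836 − 0.402643 = 0.463193

0.4632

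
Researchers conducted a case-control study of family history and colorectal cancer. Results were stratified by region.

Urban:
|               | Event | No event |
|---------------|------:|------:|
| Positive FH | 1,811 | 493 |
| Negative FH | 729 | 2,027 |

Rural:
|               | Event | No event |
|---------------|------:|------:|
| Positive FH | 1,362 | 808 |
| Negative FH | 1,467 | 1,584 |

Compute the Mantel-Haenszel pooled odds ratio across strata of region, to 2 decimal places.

3.82

OR_MH = Σ(aᵢdᵢ/nᵢ) / Σ(bᵢcᵢ/nᵢ), where nᵢ is the stratum total.
Stratum 1 (Urban): n = 5060; a·d/n = 1811·2027/5060 = 725.4737; b·c/n = 493·729/5060 = 71.0271
Stratum 2 (Rural): n = 5221; a·d/n = 1362·1584/5221 = 413.2174; b·c/n = 808·1467/5221 = 227.0324
OR_MH = (725.4737 + 413.2174) / (71.0271 + 227.0324) = 1138.6911 / 298.0594 = 3.82035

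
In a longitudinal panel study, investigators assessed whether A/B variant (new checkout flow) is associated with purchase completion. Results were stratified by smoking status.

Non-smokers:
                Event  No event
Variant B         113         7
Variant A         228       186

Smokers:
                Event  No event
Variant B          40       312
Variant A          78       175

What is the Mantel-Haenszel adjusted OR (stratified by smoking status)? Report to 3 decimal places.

1.179

OR_MH = Σ(aᵢdᵢ/nᵢ) / Σ(bᵢcᵢ/nᵢ), where nᵢ is the stratum total.
Stratum 1 (Non-smokers): n = 534; a·d/n = 113·186/534 = 39.3596; b·c/n = 7·228/534 = 2.9888
Stratum 2 (Smokers): n = 605; a·d/n = 40·175/605 = 11.5702; b·c/n = 312·78/605 = 40.2248
OR_MH = (39.3596 + 11.5702) / (2.9888 + 40.2248) = 50.9298 / 43.2136 = 1.17856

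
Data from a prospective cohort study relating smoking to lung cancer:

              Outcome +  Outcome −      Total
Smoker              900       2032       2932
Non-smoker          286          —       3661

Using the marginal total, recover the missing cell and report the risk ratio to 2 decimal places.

The missing cell is in the unexposed row: 3661 − 286 = 3375.
So a = 900, b = 2032, c = 286, d = 3375.
RR = [a/(a+b)] / [c/(c+d)] = (900/2932) / (286/3661) = 0.30696/0.07812 = 3.92927

3.93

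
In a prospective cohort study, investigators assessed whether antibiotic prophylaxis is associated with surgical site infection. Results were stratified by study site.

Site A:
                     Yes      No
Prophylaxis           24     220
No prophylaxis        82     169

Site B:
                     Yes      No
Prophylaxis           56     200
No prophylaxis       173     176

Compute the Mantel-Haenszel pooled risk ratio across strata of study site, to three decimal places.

0.391

RR_MH = Σ(aᵢ·n₀ᵢ/nᵢ) / Σ(cᵢ·n₁ᵢ/nᵢ), with n₁ᵢ = aᵢ+bᵢ (exposed), n₀ᵢ = cᵢ+dᵢ (unexposed), nᵢ = n₁ᵢ+n₀ᵢ.
Stratum 1 (Site A): n₁ = 244, n₀ = 251, n = 495; a·n₀/n = 24·251/495 = 12.1697; c·n₁/n = 82·244/495 = 40.4202
Stratum 2 (Site B): n₁ = 256, n₀ = 349, n = 605; a·n₀/n = 56·349/605 = 32.3041; c·n₁/n = 173·256/605 = 73.2033
RR_MH = (12.1697 + 32.3041) / (40.4202 + 73.2033) = 44.4738 / 113.6235 = 0.39141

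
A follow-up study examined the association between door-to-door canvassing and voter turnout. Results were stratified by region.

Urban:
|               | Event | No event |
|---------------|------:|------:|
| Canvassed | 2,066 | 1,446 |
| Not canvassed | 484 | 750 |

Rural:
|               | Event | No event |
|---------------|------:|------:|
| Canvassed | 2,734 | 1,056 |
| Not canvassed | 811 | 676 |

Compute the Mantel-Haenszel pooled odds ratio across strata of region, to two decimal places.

2.18

OR_MH = Σ(aᵢdᵢ/nᵢ) / Σ(bᵢcᵢ/nᵢ), where nᵢ is the stratum total.
Stratum 1 (Urban): n = 4746; a·d/n = 2066·750/4746 = 326.4855; b·c/n = 1446·484/4746 = 147.4640
Stratum 2 (Rural): n = 5277; a·d/n = 2734·676/5277 = 350.2338; b·c/n = 1056·811/5277 = 162.2922
OR_MH = (326.4855 + 350.2338) / (147.4640 + 162.2922) = 676.7193 / 309.7562 = 2.18468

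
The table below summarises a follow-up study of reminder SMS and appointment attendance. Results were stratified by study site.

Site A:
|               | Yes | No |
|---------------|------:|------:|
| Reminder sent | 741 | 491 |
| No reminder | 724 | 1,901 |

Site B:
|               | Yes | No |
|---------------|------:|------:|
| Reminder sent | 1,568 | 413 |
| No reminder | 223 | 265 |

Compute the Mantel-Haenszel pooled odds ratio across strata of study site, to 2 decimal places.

4.12

OR_MH = Σ(aᵢdᵢ/nᵢ) / Σ(bᵢcᵢ/nᵢ), where nᵢ is the stratum total.
Stratum 1 (Site A): n = 3857; a·d/n = 741·1901/3857 = 365.2167; b·c/n = 491·724/3857 = 92.1659
Stratum 2 (Site B): n = 2469; a·d/n = 1568·265/2469 = 168.2949; b·c/n = 413·223/2469 = 37.3021
OR_MH = (365.2167 + 168.2949) / (92.1659 + 37.3021) = 533.5116 / 129.4681 = 4.12080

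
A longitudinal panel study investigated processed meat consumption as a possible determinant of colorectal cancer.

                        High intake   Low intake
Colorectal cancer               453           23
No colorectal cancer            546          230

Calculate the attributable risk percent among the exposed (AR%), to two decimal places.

Reading the table with exposure as columns: a = 453 (High intake, case), b = 546 (High intake, non-case), c = 23 (Low intake, case), d = 230.
Risk in exposed = 453/999 = 0.45345; risk in unexposed = 23/253 = 0.09091.
RR = 0.45345/0.09091 = 4.98799
AR% = (RR − 1)/RR × 100 = (4.98799 − 1)/4.98799 × 100 = 79.9518%

79.95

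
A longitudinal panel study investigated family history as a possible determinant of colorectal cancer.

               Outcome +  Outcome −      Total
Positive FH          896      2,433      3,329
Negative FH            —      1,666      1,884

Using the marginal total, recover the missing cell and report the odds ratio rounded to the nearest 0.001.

The missing cell is in the unexposed row: 1884 − 1666 = 218.
So a = 896, b = 2433, c = 218, d = 1666.
OR = (a·d)/(b·c) = (896 × 1666) / (2433 × 218) = 1492736 / 530394 = 2.81439

2.814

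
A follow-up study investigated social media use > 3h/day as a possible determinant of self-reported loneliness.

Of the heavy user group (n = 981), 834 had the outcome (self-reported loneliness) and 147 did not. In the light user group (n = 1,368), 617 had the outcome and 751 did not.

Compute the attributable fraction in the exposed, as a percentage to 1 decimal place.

From the description: a = 834, b = 147, c = 617, d = 751.
Risk in exposed = 834/981 = 0.85015; risk in unexposed = 617/1368 = 0.45102.
RR = 0.85015/0.45102 = 1.88494
AR% = (RR − 1)/RR × 100 = (1.88494 − 1)/1.88494 × 100 = 46.9480%

46.9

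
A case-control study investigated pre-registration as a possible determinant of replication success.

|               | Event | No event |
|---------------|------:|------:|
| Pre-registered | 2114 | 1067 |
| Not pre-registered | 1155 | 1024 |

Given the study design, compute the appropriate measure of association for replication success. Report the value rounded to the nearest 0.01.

1.76

Cells: a = 2114, b = 1067, c = 1155, d = 1024.
This is a case-control study: participants were sampled on outcome status, so risks in the source population cannot be estimated directly — relative risk is not valid here. The odds ratio is the appropriate measure.
OR = (a·d)/(b·c) = (2114 × 1024) / (1067 × 1155) = 2164736 / 1232385 = 1.75654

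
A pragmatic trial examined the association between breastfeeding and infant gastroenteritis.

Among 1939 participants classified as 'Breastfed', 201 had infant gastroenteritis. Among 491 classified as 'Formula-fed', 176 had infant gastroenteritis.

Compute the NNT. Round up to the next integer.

Risk in treated group = 201/1939 = 0.10366; risk in control = 176/491 = 0.35845.
Absolute risk reduction = 0.35845 − 0.10366 = 0.25479
NNT = 1 / ARR = 1 / 0.25479 = 3.925 → round up → 4

4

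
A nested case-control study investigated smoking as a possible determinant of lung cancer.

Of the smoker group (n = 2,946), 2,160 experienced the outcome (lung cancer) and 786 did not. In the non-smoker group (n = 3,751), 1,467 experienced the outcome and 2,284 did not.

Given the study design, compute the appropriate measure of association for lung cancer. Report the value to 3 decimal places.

From the description: a = 2160, b = 786, c = 1467, d = 2284.
This is a nested case-control study: participants were sampled on outcome status, so risks in the source population cannot be estimated directly — relative risk is not valid here. The odds ratio is the appropriate measure.
OR = (a·d)/(b·c) = (2160 × 2284) / (786 × 1467) = 4933440 / 1153062 = 4.27856

4.279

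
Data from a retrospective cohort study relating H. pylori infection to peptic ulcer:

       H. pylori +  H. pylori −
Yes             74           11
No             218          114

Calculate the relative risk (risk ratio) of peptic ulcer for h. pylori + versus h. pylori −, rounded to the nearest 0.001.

Reading the table with exposure as columns: a = 74 (H. pylori +, case), b = 218 (H. pylori +, non-case), c = 11 (H. pylori −, case), d = 114.
Risk in exposed = 74/292 = 0.25342; risk in unexposed = 11/125 = 0.08800.
RR = 0.25342 / 0.08800 = 2.87983
The risk among the exposed is 2.88 times that among the unexposed.

2.880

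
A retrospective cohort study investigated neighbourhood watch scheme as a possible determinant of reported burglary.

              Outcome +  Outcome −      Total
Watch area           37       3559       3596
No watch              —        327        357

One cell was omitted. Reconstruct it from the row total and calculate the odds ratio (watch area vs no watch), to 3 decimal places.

The missing cell is in the unexposed row: 357 − 327 = 30.
So a = 37, b = 3559, c = 30, d = 327.
OR = (a·d)/(b·c) = (37 × 327) / (3559 × 30) = 12099 / 106770 = 0.11332

0.113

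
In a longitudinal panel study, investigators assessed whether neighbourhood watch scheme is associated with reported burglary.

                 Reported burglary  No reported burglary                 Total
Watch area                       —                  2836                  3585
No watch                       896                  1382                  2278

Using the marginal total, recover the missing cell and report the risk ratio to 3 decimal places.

The missing cell is in the exposed row: 3585 − 2836 = 749.
So a = 749, b = 2836, c = 896, d = 1382.
RR = [a/(a+b)] / [c/(c+d)] = (749/3585) / (896/2278) = 0.20893/0.39333 = 0.53118

0.531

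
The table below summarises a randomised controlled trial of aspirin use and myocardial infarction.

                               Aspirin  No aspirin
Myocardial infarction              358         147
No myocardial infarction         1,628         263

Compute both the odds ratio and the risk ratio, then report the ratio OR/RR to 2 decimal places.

Reading the table with exposure as columns: a = 358 (Aspirin, case), b = 1628 (Aspirin, non-case), c = 147 (No aspirin, case), d = 263.
OR = (358·263)/(1628·147) = 94154/239316 = 0.39343
Risk in exposed = 358/1986 = 0.18026; risk in unexposed = 147/410 = 0.35854; RR = 0.50277
OR/RR = 0.39343 / 0.50277 = 0.78252
The outcome is not rare, so the OR lies further from 1 than the RR.

0.78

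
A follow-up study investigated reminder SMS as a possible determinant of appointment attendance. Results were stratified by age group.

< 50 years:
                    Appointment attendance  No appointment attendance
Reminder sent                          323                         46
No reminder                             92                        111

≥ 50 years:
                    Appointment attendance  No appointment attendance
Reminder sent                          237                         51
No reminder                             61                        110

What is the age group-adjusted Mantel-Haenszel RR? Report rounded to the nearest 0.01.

RR_MH = Σ(aᵢ·n₀ᵢ/nᵢ) / Σ(cᵢ·n₁ᵢ/nᵢ), with n₁ᵢ = aᵢ+bᵢ (exposed), n₀ᵢ = cᵢ+dᵢ (unexposed), nᵢ = n₁ᵢ+n₀ᵢ.
Stratum 1 (< 50 years): n₁ = 369, n₀ = 203, n = 572; a·n₀/n = 323·203/572 = 114.6311; c·n₁/n = 92·369/572 = 59.3497
Stratum 2 (≥ 50 years): n₁ = 288, n₀ = 171, n = 459; a·n₀/n = 237·171/459 = 88.2941; c·n₁/n = 61·288/459 = 38.2745
RR_MH = (114.6311 + 88.2941) / (59.3497 + 38.2745) = 202.9252 / 97.6242 = 2.07864

2.08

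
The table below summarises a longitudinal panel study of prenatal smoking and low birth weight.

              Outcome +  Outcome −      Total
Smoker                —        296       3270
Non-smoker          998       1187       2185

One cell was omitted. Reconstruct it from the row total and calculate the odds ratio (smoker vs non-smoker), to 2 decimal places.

The missing cell is in the exposed row: 3270 − 296 = 2974.
So a = 2974, b = 296, c = 998, d = 1187.
OR = (a·d)/(b·c) = (2974 × 1187) / (296 × 998) = 3530138 / 295408 = 11.95004

11.95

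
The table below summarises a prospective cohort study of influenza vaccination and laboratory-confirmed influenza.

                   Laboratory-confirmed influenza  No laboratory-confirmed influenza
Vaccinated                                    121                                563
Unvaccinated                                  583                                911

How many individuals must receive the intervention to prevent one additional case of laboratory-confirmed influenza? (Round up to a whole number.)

Risk in treated group = 121/684 = 0.17690; risk in control = 583/1494 = 0.39023.
Absolute risk reduction = 0.39023 − 0.17690 = 0.21333
NNT = 1 / ARR = 1 / 0.21333 = 4.688 → round up → 5

5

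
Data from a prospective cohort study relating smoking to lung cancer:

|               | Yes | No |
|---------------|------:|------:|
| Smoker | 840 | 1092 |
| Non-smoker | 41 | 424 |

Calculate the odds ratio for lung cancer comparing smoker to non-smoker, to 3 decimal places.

Cells: a = 840, b = 1092, c = 41, d = 424.
OR = (a·d)/(b·c) = (840 × 424) / (1092 × 41) = 356160 / 44772 = 7.95497
The odds of lung cancer are about 7.95 times as high in the smoker group.

7.955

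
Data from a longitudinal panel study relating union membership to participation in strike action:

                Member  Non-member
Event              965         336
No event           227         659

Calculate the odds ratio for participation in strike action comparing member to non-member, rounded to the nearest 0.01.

Reading the table with exposure as columns: a = 965 (Member, case), b = 227 (Member, non-case), c = 336 (Non-member, case), d = 659.
OR = (a·d)/(b·c) = (965 × 659) / (227 × 336) = 635935 / 76272 = 8.33773
The odds of participation in strike action are about 8.34 times as high in the member group.

8.34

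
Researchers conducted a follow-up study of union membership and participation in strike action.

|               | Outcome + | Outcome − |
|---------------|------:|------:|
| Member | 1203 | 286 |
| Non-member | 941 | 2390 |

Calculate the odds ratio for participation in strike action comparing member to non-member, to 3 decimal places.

10.683

Cells: a = 1203, b = 286, c = 941, d = 2390.
OR = (a·d)/(b·c) = (1203 × 2390) / (286 × 941) = 2875170 / 269126 = 10.68336
The odds of participation in strike action are about 10.68 times as high in the member group.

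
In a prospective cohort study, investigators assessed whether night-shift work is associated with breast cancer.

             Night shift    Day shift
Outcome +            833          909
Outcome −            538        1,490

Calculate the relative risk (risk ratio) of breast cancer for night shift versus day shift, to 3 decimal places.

Reading the table with exposure as columns: a = 833 (Night shift, case), b = 538 (Night shift, non-case), c = 909 (Day shift, case), d = 1490.
Risk in exposed = 833/1371 = 0.60759; risk in unexposed = 909/2399 = 0.37891.
RR = 0.60759 / 0.37891 = 1.60352
The risk among the exposed is 1.60 times that among the unexposed.

1.604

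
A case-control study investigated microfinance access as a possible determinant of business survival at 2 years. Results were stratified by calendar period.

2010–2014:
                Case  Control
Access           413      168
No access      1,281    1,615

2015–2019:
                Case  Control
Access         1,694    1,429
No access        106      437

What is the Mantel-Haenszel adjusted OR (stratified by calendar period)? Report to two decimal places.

OR_MH = Σ(aᵢdᵢ/nᵢ) / Σ(bᵢcᵢ/nᵢ), where nᵢ is the stratum total.
Stratum 1 (2010–2014): n = 3477; a·d/n = 413·1615/3477 = 191.8306; b·c/n = 168·1281/3477 = 61.8947
Stratum 2 (2015–2019): n = 3666; a·d/n = 1694·437/3666 = 201.9307; b·c/n = 1429·106/3666 = 41.3186
OR_MH = (191.8306 + 201.9307) / (61.8947 + 41.3186) = 393.7613 / 103.2133 = 3.81502

3.82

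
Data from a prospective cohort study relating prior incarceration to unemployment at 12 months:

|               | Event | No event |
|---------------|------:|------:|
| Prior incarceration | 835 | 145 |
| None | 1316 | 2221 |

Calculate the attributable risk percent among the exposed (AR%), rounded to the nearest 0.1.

56.3

Cells: a = 835, b = 145, c = 1316, d = 2221.
Risk in exposed = 835/980 = 0.85204; risk in unexposed = 1316/3537 = 0.37207.
RR = 0.85204/0.37207 = 2.29002
AR% = (RR − 1)/RR × 100 = (2.29002 − 1)/2.29002 × 100 = 56.3323%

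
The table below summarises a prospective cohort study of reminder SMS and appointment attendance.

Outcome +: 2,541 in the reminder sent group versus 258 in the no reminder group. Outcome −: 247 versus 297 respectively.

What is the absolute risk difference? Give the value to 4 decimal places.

From the description: a = 2541, b = 247, c = 258, d = 297.
Risk in exposed = 2541/2788 = 0.911406; risk in unexposed = 258/555 = 0.464865.
Risk difference = 0.911406 − 0.464865 = 0.446541

0.4465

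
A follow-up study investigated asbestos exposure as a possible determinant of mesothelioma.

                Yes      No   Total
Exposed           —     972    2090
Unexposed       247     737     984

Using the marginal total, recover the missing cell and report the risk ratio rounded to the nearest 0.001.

The missing cell is in the exposed row: 2090 − 972 = 1118.
So a = 1118, b = 972, c = 247, d = 737.
RR = [a/(a+b)] / [c/(c+d)] = (1118/2090) / (247/984) = 0.53493/0.25102 = 2.13105

2.131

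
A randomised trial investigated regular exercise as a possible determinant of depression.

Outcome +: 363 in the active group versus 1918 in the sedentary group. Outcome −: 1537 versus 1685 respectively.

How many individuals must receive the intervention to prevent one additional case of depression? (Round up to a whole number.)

3

Risk in treated group = 363/1900 = 0.19105; risk in control = 1918/3603 = 0.53233.
Absolute risk reduction = 0.53233 − 0.19105 = 0.34128
NNT = 1 / ARR = 1 / 0.34128 = 2.930 → round up → 3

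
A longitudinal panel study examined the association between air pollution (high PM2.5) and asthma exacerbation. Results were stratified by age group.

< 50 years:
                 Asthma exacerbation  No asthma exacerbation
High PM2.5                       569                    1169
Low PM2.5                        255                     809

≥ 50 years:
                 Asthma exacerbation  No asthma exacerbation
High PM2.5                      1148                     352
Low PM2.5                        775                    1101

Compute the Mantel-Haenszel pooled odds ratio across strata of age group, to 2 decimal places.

OR_MH = Σ(aᵢdᵢ/nᵢ) / Σ(bᵢcᵢ/nᵢ), where nᵢ is the stratum total.
Stratum 1 (< 50 years): n = 2802; a·d/n = 569·809/2802 = 164.2830; b·c/n = 1169·255/2802 = 106.3865
Stratum 2 (≥ 50 years): n = 3376; a·d/n = 1148·1101/3376 = 374.3922; b·c/n = 352·775/3376 = 80.8057
OR_MH = (164.2830 + 374.3922) / (106.3865 + 80.8057) = 538.6752 / 187.1922 = 2.87766

2.88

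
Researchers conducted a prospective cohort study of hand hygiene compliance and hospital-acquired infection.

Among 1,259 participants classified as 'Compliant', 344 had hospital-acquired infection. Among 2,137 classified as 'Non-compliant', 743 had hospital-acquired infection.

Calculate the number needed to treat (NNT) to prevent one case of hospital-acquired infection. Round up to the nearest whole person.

Risk in treated group = 344/1259 = 0.27323; risk in control = 743/2137 = 0.34768.
Absolute risk reduction = 0.34768 − 0.27323 = 0.07445
NNT = 1 / ARR = 1 / 0.07445 = 13.432 → round up → 14

14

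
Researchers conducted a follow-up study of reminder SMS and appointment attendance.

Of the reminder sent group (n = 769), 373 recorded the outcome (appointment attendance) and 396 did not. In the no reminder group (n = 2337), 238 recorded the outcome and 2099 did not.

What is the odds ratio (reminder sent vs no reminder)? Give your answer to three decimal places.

From the description: a = 373, b = 396, c = 238, d = 2099.
OR = (a·d)/(b·c) = (373 × 2099) / (396 × 238) = 782927 / 94248 = 8.30709
The odds of appointment attendance are about 8.31 times as high in the reminder sent group.

8.307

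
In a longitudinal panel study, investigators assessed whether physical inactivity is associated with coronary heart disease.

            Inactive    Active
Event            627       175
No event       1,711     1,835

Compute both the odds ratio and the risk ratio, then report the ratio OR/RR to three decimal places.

Reading the table with exposure as columns: a = 627 (Inactive, case), b = 1711 (Inactive, non-case), c = 175 (Active, case), d = 1835.
OR = (627·1835)/(1711·175) = 1150545/299425 = 3.84251
Risk in exposed = 627/2338 = 0.26818; risk in unexposed = 175/2010 = 0.08706; RR = 3.08022
OR/RR = 3.84251 / 3.08022 = 1.24748
The outcome is not rare, so the OR lies further from 1 than the RR.

1.247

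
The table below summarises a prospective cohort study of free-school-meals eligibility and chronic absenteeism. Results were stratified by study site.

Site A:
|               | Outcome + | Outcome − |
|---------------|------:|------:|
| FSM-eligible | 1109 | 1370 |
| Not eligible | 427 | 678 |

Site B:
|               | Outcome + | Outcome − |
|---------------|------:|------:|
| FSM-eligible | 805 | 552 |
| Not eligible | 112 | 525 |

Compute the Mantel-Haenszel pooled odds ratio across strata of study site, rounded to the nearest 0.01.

2.17

OR_MH = Σ(aᵢdᵢ/nᵢ) / Σ(bᵢcᵢ/nᵢ), where nᵢ is the stratum total.
Stratum 1 (Site A): n = 3584; a·d/n = 1109·678/3584 = 209.7941; b·c/n = 1370·427/3584 = 163.2227
Stratum 2 (Site B): n = 1994; a·d/n = 805·525/1994 = 211.9483; b·c/n = 552·112/1994 = 31.0050
OR_MH = (209.7941 + 211.9483) / (163.2227 + 31.0050) = 421.7424 / 194.2277 = 2.17138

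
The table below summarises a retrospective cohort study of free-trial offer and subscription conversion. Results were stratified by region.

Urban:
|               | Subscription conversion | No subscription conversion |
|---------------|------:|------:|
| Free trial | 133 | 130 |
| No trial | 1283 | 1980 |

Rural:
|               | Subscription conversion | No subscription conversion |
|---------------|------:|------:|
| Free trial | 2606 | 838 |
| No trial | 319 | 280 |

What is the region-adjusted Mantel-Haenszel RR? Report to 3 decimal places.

1.386

RR_MH = Σ(aᵢ·n₀ᵢ/nᵢ) / Σ(cᵢ·n₁ᵢ/nᵢ), with n₁ᵢ = aᵢ+bᵢ (exposed), n₀ᵢ = cᵢ+dᵢ (unexposed), nᵢ = n₁ᵢ+n₀ᵢ.
Stratum 1 (Urban): n₁ = 263, n₀ = 3263, n = 3526; a·n₀/n = 133·3263/3526 = 123.0797; c·n₁/n = 1283·263/3526 = 95.6974
Stratum 2 (Rural): n₁ = 3444, n₀ = 599, n = 4043; a·n₀/n = 2606·599/4043 = 386.0979; c·n₁/n = 319·3444/4043 = 271.7378
RR_MH = (123.0797 + 386.0979) / (95.6974 + 271.7378) = 509.1776 / 367.4352 = 1.38576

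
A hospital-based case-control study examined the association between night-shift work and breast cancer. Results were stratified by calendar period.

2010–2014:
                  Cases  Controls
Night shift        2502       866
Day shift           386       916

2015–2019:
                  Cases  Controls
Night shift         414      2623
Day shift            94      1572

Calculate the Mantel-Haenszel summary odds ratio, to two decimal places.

OR_MH = Σ(aᵢdᵢ/nᵢ) / Σ(bᵢcᵢ/nᵢ), where nᵢ is the stratum total.
Stratum 1 (2010–2014): n = 4670; a·d/n = 2502·916/4670 = 490.7563; b·c/n = 866·386/4670 = 71.5794
Stratum 2 (2015–2019): n = 4703; a·d/n = 414·1572/4703 = 138.3815; b·c/n = 2623·94/4703 = 52.4265
OR_MH = (490.7563 + 138.3815) / (71.5794 + 52.4265) = 629.1378 / 124.0060 = 5.07345

5.07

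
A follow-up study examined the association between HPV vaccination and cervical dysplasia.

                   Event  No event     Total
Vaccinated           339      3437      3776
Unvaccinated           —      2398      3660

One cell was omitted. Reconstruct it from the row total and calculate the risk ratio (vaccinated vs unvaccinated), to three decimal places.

The missing cell is in the unexposed row: 3660 − 2398 = 1262.
So a = 339, b = 3437, c = 1262, d = 2398.
RR = [a/(a+b)] / [c/(c+d)] = (339/3776) / (1262/3660) = 0.08978/0.34481 = 0.26037

0.260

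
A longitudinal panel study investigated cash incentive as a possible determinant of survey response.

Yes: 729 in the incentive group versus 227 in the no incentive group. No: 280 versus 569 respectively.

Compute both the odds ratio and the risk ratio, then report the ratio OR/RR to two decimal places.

From the description: a = 729, b = 280, c = 227, d = 569.
OR = (729·569)/(280·227) = 414801/63560 = 6.52613
Risk in exposed = 729/1009 = 0.72250; risk in unexposed = 227/796 = 0.28518; RR = 2.53352
OR/RR = 6.52613 / 2.53352 = 2.57592
The outcome is not rare, so the OR lies further from 1 than the RR.

2.58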